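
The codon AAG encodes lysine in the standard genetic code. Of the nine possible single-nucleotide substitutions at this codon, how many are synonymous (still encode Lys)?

Position 1: none → 0 synonymous.
Position 2: none → 0 synonymous.
Position 3: AAA → 1 synonymous.
Total: 0 + 0 + 1 = 1.

1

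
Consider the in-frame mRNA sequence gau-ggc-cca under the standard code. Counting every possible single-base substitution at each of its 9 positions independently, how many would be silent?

Codon 1 (GAU, Asp): 1 synonymous substitution.
Codon 2 (GGC, Gly): 3 synonymous substitutions.
Codon 3 (CCA, Pro): 3 synonymous substitutions.
Total: 1 + 3 + 3 = 7.

7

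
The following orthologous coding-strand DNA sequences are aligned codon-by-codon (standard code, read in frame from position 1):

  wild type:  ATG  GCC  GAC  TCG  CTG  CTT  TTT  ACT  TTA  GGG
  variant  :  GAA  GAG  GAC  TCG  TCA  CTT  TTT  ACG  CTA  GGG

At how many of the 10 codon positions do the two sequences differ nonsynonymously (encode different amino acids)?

Codon 1: ATG Met / GAA Glu — nonsynonymous.
Codon 2: GCC Ala / GAG Glu — nonsynonymous.
Codon 3: GAC Asp / GAC Asp — identical.
Codon 4: TCG Ser / TCG Ser — identical.
Codon 5: CTG Leu / TCA Ser — nonsynonymous.
Codon 6: CTT Leu / CTT Leu — identical.
Codon 7: TTT Phe / TTT Phe — identical.
Codon 8: ACT Thr / ACG Thr — synonymous.
Codon 9: TTA Leu / CTA Leu — synonymous.
Codon 10: GGG Gly / GGG Gly — identical.
Nonsynonymous differences: 3.

3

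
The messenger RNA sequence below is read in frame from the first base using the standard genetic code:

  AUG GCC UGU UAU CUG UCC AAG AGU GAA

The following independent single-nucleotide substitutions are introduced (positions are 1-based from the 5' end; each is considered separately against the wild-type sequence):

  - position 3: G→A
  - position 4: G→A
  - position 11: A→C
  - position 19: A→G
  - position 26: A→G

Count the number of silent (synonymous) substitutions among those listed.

Codon 1: AUG (Met) → AUA (Ile) — missense.
Codon 2: GCC (Ala) → ACC (Thr) — missense.
Codon 4: UAU (Tyr) → UCU (Ser) — missense.
Codon 7: AAG (Lys) → GAG (Glu) — missense.
Codon 9: GAA (Glu) → GGA (Gly) — missense.
Synonymous: 0 of 5.

0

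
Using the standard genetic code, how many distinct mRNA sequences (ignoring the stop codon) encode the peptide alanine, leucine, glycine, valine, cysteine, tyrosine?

Ala: 4 codons.
Leu: 6 codons.
Gly: 4 codons.
Val: 4 codons.
Cys: 2 codons.
Tyr: 2 codons.
4 × 6 × 4 × 4 × 2 × 2 = 1536.

1536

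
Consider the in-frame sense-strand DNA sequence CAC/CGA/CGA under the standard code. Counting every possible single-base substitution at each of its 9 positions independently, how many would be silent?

Codon 1 (CAC, His): 1 synonymous substitution.
Codon 2 (CGA, Arg): 4 synonymous substitutions.
Codon 3 (CGA, Arg): 4 synonymous substitutions.
Total: 1 + 4 + 4 = 9.

9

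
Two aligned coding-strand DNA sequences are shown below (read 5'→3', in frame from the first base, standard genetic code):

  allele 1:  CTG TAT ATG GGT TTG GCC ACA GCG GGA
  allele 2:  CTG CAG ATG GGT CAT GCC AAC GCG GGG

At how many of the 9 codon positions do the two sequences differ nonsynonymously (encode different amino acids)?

3

Codon 1: CTG Leu / CTG Leu — identical.
Codon 2: TAT Tyr / CAG Gln — nonsynonymous.
Codon 3: ATG Met / ATG Met — identical.
Codon 4: GGT Gly / GGT Gly — identical.
Codon 5: TTG Leu / CAT His — nonsynonymous.
Codon 6: GCC Ala / GCC Ala — identical.
Codon 7: ACA Thr / AAC Asn — nonsynonymous.
Codon 8: GCG Ala / GCG Ala — identical.
Codon 9: GGA Gly / GGG Gly — synonymous.
Nonsynonymous differences: 3.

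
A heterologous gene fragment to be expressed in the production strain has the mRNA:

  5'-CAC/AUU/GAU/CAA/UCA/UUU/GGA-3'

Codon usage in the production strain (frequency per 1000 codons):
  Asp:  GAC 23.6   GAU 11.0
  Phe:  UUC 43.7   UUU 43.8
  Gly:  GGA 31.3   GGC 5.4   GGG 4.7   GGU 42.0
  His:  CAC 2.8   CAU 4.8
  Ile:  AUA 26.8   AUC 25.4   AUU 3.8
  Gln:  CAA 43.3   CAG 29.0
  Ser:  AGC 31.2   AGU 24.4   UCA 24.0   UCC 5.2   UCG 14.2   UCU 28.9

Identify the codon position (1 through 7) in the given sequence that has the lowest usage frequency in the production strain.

1

Codon 1 CAC (His): 2.8 per 1000.
Codon 2 AUU (Ile): 3.8 per 1000.
Codon 3 GAU (Asp): 11.0 per 1000.
Codon 4 CAA (Gln): 43.3 per 1000.
Codon 5 UCA (Ser): 24.0 per 1000.
Codon 6 UUU (Phe): 43.8 per 1000.
Codon 7 GGA (Gly): 31.3 per 1000.
Lowest frequency is 2.8 at codon 1.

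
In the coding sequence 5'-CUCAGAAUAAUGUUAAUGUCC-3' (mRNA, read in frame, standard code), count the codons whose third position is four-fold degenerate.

Codon 1 CUC (Leu): third position 4-fold.
Codon 2 AGA (Arg): third position 2-fold.
Codon 3 AUA (Ile): third position 3-fold.
Codon 4 AUG (Met): third position 1-fold.
Codon 5 UUA (Leu): third position 2-fold.
Codon 6 AUG (Met): third position 1-fold.
Codon 7 UCC (Ser): third position 4-fold.
Four-fold degenerate third positions: 2.

2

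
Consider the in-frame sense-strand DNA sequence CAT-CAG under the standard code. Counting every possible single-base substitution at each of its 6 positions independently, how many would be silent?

2

Codon 1 (CAT, His): 1 synonymous substitution.
Codon 2 (CAG, Gln): 1 synonymous substitution.
Total: 1 + 1 = 2.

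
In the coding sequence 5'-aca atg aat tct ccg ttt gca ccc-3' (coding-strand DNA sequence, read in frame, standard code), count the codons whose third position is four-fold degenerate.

5

Codon 1 ACA (Thr): third position 4-fold.
Codon 2 ATG (Met): third position 1-fold.
Codon 3 AAT (Asn): third position 2-fold.
Codon 4 TCT (Ser): third position 4-fold.
Codon 5 CCG (Pro): third position 4-fold.
Codon 6 TTT (Phe): third position 2-fold.
Codon 7 GCA (Ala): third position 4-fold.
Codon 8 CCC (Pro): third position 4-fold.
Four-fold degenerate third positions: 5.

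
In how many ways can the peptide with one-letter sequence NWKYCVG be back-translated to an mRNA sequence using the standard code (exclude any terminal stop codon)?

Asn: 2 codons.
Trp: 1 codon.
Lys: 2 codons.
Tyr: 2 codons.
Cys: 2 codons.
Val: 4 codons.
Gly: 4 codons.
2 × 1 × 2 × 2 × 2 × 4 × 4 = 256.

256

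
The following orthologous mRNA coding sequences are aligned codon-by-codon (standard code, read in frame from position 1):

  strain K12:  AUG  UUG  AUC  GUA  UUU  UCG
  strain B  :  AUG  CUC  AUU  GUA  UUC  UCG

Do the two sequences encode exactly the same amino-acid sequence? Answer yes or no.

yes

Codon 1: AUG Met / AUG Met — identical.
Codon 2: UUG Leu / CUC Leu — synonymous.
Codon 3: AUC Ile / AUU Ile — synonymous.
Codon 4: GUA Val / GUA Val — identical.
Codon 5: UUU Phe / UUC Phe — synonymous.
Codon 6: UCG Ser / UCG Ser — identical.
Nonsynonymous differences: 0 → same protein.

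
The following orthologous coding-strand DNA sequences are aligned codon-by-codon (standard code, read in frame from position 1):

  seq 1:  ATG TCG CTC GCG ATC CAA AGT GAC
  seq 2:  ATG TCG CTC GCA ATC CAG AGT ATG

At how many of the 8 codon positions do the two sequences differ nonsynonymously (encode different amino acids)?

Codon 1: ATG Met / ATG Met — identical.
Codon 2: TCG Ser / TCG Ser — identical.
Codon 3: CTC Leu / CTC Leu — identical.
Codon 4: GCG Ala / GCA Ala — synonymous.
Codon 5: ATC Ile / ATC Ile — identical.
Codon 6: CAA Gln / CAG Gln — synonymous.
Codon 7: AGT Ser / AGT Ser — identical.
Codon 8: GAC Asp / ATG Met — nonsynonymous.
Nonsynonymous differences: 1.

1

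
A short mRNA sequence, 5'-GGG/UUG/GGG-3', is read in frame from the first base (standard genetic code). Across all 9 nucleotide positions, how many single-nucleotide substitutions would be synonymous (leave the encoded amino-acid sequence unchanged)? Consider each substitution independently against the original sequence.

Codon 1 (GGG, Gly): 3 synonymous substitutions.
Codon 2 (UUG, Leu): 2 synonymous substitutions.
Codon 3 (GGG, Gly): 3 synonymous substitutions.
Total: 3 + 2 + 3 = 8.

8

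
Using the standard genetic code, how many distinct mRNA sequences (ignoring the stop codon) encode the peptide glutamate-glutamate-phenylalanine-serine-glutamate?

Glu: 2 codons.
Glu: 2 codons.
Phe: 2 codons.
Ser: 6 codons.
Glu: 2 codons.
2 × 2 × 2 × 6 × 2 = 96.

96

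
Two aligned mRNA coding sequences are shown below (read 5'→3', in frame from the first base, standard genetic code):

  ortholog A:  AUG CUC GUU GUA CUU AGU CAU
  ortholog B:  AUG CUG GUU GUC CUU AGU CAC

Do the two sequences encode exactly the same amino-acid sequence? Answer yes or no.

Codon 1: AUG Met / AUG Met — identical.
Codon 2: CUC Leu / CUG Leu — synonymous.
Codon 3: GUU Val / GUU Val — identical.
Codon 4: GUA Val / GUC Val — synonymous.
Codon 5: CUU Leu / CUU Leu — identical.
Codon 6: AGU Ser / AGU Ser — identical.
Codon 7: CAU His / CAC His — synonymous.
Nonsynonymous differences: 0 → same protein.

yes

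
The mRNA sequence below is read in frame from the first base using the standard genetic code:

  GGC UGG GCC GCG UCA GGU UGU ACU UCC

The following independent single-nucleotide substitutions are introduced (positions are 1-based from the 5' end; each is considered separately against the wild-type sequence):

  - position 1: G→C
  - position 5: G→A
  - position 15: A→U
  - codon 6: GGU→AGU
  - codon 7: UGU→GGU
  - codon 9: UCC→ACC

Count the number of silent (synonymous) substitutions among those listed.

Codon 1: GGC (Gly) → CGC (Arg) — missense.
Codon 2: UGG (Trp) → UAG (Stop) — nonsense.
Codon 5: UCA (Ser) → UCU (Ser) — synonymous.
Codon 6: GGU (Gly) → AGU (Ser) — missense.
Codon 7: UGU (Cys) → GGU (Gly) — missense.
Codon 9: UCC (Ser) → ACC (Thr) — missense.
Synonymous: 1 of 6.

1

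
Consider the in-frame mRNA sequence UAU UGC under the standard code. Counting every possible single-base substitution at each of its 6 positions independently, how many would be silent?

Codon 1 (UAU, Tyr): 1 synonymous substitution.
Codon 2 (UGC, Cys): 1 synonymous substitution.
Total: 1 + 1 = 2.

2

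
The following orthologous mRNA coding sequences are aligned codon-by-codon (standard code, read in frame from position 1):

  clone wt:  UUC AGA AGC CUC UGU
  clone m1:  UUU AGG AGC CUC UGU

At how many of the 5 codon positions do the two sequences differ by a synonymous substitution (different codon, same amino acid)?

2

Codon 1: UUC Phe / UUU Phe — synonymous.
Codon 2: AGA Arg / AGG Arg — synonymous.
Codon 3: AGC Ser / AGC Ser — identical.
Codon 4: CUC Leu / CUC Leu — identical.
Codon 5: UGU Cys / UGU Cys — identical.
Synonymous differences: 2.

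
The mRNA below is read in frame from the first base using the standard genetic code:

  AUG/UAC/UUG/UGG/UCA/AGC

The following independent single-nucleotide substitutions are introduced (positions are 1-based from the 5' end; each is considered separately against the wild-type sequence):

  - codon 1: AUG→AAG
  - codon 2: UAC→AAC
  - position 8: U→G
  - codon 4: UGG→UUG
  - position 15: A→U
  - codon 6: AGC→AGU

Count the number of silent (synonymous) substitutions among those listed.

Codon 1: AUG (Met) → AAG (Lys) — missense.
Codon 2: UAC (Tyr) → AAC (Asn) — missense.
Codon 3: UUG (Leu) → UGG (Trp) — missense.
Codon 4: UGG (Trp) → UUG (Leu) — missense.
Codon 5: UCA (Ser) → UCU (Ser) — synonymous.
Codon 6: AGC (Ser) → AGU (Ser) — synonymous.
Synonymous: 2 of 6.

2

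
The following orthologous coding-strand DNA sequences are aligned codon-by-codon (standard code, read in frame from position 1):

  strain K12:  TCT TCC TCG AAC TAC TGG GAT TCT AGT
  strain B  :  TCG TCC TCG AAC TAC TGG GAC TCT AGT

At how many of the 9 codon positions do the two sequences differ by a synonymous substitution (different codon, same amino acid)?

2

Codon 1: TCT Ser / TCG Ser — synonymous.
Codon 2: TCC Ser / TCC Ser — identical.
Codon 3: TCG Ser / TCG Ser — identical.
Codon 4: AAC Asn / AAC Asn — identical.
Codon 5: TAC Tyr / TAC Tyr — identical.
Codon 6: TGG Trp / TGG Trp — identical.
Codon 7: GAT Asp / GAC Asp — synonymous.
Codon 8: TCT Ser / TCT Ser — identical.
Codon 9: AGT Ser / AGT Ser — identical.
Synonymous differences: 2.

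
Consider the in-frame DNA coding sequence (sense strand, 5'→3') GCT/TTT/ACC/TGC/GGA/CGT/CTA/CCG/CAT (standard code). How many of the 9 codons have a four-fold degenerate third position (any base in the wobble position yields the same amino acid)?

Codon 1 GCT (Ala): third position 4-fold.
Codon 2 TTT (Phe): third position 2-fold.
Codon 3 ACC (Thr): third position 4-fold.
Codon 4 TGC (Cys): third position 2-fold.
Codon 5 GGA (Gly): third position 4-fold.
Codon 6 CGT (Arg): third position 4-fold.
Codon 7 CTA (Leu): third position 4-fold.
Codon 8 CCG (Pro): third position 4-fold.
Codon 9 CAT (His): third position 2-fold.
Four-fold degenerate third positions: 6.

6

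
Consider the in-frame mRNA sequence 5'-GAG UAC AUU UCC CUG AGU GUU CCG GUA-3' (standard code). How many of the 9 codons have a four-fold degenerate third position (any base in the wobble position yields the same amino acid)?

Codon 1 GAG (Glu): third position 2-fold.
Codon 2 UAC (Tyr): third position 2-fold.
Codon 3 AUU (Ile): third position 3-fold.
Codon 4 UCC (Ser): third position 4-fold.
Codon 5 CUG (Leu): third position 4-fold.
Codon 6 AGU (Ser): third position 2-fold.
Codon 7 GUU (Val): third position 4-fold.
Codon 8 CCG (Pro): third position 4-fold.
Codon 9 GUA (Val): third position 4-fold.
Four-fold degenerate third positions: 5.

5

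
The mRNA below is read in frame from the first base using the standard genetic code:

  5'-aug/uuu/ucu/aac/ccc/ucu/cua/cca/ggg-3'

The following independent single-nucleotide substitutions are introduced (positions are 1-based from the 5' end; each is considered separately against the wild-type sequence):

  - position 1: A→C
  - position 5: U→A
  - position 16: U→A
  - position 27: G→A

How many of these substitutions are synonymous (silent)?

1

Codon 1: AUG (Met) → CUG (Leu) — missense.
Codon 2: UUU (Phe) → UAU (Tyr) — missense.
Codon 6: UCU (Ser) → ACU (Thr) — missense.
Codon 9: GGG (Gly) → GGA (Gly) — synonymous.
Synonymous: 1 of 4.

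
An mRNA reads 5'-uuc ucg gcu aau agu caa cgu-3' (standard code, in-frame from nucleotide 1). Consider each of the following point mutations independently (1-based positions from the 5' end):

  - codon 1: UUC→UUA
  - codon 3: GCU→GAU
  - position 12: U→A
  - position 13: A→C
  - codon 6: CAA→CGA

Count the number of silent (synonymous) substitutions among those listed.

Codon 1: UUC (Phe) → UUA (Leu) — missense.
Codon 3: GCU (Ala) → GAU (Asp) — missense.
Codon 4: AAU (Asn) → AAA (Lys) — missense.
Codon 5: AGU (Ser) → CGU (Arg) — missense.
Codon 6: CAA (Gln) → CGA (Arg) — missense.
Synonymous: 0 of 5.

0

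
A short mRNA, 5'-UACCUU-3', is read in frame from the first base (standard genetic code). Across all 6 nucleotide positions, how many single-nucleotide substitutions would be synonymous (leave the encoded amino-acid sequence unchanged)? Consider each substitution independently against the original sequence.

4

Codon 1 (UAC, Tyr): 1 synonymous substitution.
Codon 2 (CUU, Leu): 3 synonymous substitutions.
Total: 1 + 3 = 4.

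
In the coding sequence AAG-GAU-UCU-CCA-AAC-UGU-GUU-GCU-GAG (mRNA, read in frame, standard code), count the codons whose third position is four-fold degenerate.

4

Codon 1 AAG (Lys): third position 2-fold.
Codon 2 GAU (Asp): third position 2-fold.
Codon 3 UCU (Ser): third position 4-fold.
Codon 4 CCA (Pro): third position 4-fold.
Codon 5 AAC (Asn): third position 2-fold.
Codon 6 UGU (Cys): third position 2-fold.
Codon 7 GUU (Val): third position 4-fold.
Codon 8 GCU (Ala): third position 4-fold.
Codon 9 GAG (Glu): third position 2-fold.
Four-fold degenerate third positions: 4.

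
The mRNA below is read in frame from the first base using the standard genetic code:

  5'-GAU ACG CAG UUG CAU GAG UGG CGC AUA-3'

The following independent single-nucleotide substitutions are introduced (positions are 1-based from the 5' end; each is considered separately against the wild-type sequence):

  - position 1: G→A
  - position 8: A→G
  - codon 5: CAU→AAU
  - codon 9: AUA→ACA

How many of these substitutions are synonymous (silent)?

Codon 1: GAU (Asp) → AAU (Asn) — missense.
Codon 3: CAG (Gln) → CGG (Arg) — missense.
Codon 5: CAU (His) → AAU (Asn) — missense.
Codon 9: AUA (Ile) → ACA (Thr) — missense.
Synonymous: 0 of 4.

0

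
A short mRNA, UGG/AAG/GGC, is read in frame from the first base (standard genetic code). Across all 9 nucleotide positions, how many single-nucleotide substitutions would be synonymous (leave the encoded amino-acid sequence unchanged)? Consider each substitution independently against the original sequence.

4

Codon 1 (UGG, Trp): 0 synonymous substitutions.
Codon 2 (AAG, Lys): 1 synonymous substitution.
Codon 3 (GGC, Gly): 3 synonymous substitutions.
Total: 0 + 1 + 3 = 4.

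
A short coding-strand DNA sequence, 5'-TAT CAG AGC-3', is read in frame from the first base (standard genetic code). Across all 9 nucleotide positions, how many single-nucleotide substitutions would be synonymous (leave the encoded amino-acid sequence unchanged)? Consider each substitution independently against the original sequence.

Codon 1 (TAT, Tyr): 1 synonymous substitution.
Codon 2 (CAG, Gln): 1 synonymous substitution.
Codon 3 (AGC, Ser): 1 synonymous substitution.
Total: 1 + 1 + 1 = 3.

3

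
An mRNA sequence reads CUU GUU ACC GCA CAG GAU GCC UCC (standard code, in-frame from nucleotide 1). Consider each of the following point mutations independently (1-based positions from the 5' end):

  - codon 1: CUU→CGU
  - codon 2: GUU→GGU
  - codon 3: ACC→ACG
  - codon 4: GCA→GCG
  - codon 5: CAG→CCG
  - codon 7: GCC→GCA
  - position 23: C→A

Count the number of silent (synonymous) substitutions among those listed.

Codon 1: CUU (Leu) → CGU (Arg) — missense.
Codon 2: GUU (Val) → GGU (Gly) — missense.
Codon 3: ACC (Thr) → ACG (Thr) — synonymous.
Codon 4: GCA (Ala) → GCG (Ala) — synonymous.
Codon 5: CAG (Gln) → CCG (Pro) — missense.
Codon 7: GCC (Ala) → GCA (Ala) — synonymous.
Codon 8: UCC (Ser) → UAC (Tyr) — missense.
Synonymous: 3 of 7.

3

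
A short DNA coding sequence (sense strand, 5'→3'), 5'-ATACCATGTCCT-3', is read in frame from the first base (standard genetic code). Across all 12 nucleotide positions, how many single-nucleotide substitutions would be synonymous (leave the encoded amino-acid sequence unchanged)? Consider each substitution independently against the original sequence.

Codon 1 (ATA, Ile): 2 synonymous substitutions.
Codon 2 (CCA, Pro): 3 synonymous substitutions.
Codon 3 (TGT, Cys): 1 synonymous substitution.
Codon 4 (CCT, Pro): 3 synonymous substitutions.
Total: 2 + 3 + 1 + 3 = 9.

9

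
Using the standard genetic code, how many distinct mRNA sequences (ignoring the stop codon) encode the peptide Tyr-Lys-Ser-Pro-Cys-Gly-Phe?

Tyr: 2 codons.
Lys: 2 codons.
Ser: 6 codons.
Pro: 4 codons.
Cys: 2 codons.
Gly: 4 codons.
Phe: 2 codons.
2 × 2 × 6 × 4 × 2 × 4 × 2 = 1536.

1536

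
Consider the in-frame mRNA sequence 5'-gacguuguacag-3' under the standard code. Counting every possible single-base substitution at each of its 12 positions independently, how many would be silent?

8

Codon 1 (GAC, Asp): 1 synonymous substitution.
Codon 2 (GUU, Val): 3 synonymous substitutions.
Codon 3 (GUA, Val): 3 synonymous substitutions.
Codon 4 (CAG, Gln): 1 synonymous substitution.
Total: 1 + 3 + 3 + 1 = 8.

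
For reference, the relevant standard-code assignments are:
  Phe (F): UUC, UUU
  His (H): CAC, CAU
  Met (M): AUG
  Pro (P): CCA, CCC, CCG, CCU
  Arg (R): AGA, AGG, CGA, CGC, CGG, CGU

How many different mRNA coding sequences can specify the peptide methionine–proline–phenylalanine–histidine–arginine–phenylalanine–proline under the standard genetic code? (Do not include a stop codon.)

768

Met: 1 codon.
Pro: 4 codons.
Phe: 2 codons.
His: 2 codons.
Arg: 6 codons.
Phe: 2 codons.
Pro: 4 codons.
1 × 4 × 2 × 2 × 6 × 2 × 4 = 768.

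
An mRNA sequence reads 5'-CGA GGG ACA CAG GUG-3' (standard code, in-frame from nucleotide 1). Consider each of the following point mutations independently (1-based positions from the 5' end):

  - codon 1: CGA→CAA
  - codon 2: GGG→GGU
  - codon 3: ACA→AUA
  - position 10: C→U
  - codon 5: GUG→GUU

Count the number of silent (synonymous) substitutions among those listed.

2

Codon 1: CGA (Arg) → CAA (Gln) — missense.
Codon 2: GGG (Gly) → GGU (Gly) — synonymous.
Codon 3: ACA (Thr) → AUA (Ile) — missense.
Codon 4: CAG (Gln) → UAG (Stop) — nonsense.
Codon 5: GUG (Val) → GUU (Val) — synonymous.
Synonymous: 2 of 5.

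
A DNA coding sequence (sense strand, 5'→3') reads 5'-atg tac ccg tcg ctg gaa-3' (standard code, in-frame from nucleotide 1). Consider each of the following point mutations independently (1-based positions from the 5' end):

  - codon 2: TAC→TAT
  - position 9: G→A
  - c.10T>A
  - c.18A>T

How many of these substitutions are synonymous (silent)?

Codon 2: TAC (Tyr) → TAT (Tyr) — synonymous.
Codon 3: CCG (Pro) → CCA (Pro) — synonymous.
Codon 4: TCG (Ser) → ACG (Thr) — missense.
Codon 6: GAA (Glu) → GAT (Asp) — missense.
Synonymous: 2 of 4.

2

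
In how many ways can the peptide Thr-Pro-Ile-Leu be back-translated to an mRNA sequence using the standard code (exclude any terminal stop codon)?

288

Thr: 4 codons.
Pro: 4 codons.
Ile: 3 codons.
Leu: 6 codons.
4 × 4 × 3 × 6 = 288.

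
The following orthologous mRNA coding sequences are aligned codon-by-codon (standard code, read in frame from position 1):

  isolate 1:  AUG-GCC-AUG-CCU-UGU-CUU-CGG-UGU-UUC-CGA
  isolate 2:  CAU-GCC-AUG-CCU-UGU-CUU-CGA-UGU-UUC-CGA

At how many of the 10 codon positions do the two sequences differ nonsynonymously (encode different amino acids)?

1

Codon 1: AUG Met / CAU His — nonsynonymous.
Codon 2: GCC Ala / GCC Ala — identical.
Codon 3: AUG Met / AUG Met — identical.
Codon 4: CCU Pro / CCU Pro — identical.
Codon 5: UGU Cys / UGU Cys — identical.
Codon 6: CUU Leu / CUU Leu — identical.
Codon 7: CGG Arg / CGA Arg — synonymous.
Codon 8: UGU Cys / UGU Cys — identical.
Codon 9: UUC Phe / UUC Phe — identical.
Codon 10: CGA Arg / CGA Arg — identical.
Nonsynonymous differences: 1.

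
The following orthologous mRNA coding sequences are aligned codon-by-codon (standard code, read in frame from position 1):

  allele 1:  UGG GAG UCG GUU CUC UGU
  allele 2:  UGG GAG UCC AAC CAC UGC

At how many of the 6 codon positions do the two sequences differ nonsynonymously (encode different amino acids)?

2

Codon 1: UGG Trp / UGG Trp — identical.
Codon 2: GAG Glu / GAG Glu — identical.
Codon 3: UCG Ser / UCC Ser — synonymous.
Codon 4: GUU Val / AAC Asn — nonsynonymous.
Codon 5: CUC Leu / CAC His — nonsynonymous.
Codon 6: UGU Cys / UGC Cys — synonymous.
Nonsynonymous differences: 2.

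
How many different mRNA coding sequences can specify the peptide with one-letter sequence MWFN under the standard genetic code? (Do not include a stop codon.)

Met: 1 codon.
Trp: 1 codon.
Phe: 2 codons.
Asn: 2 codons.
1 × 1 × 2 × 2 = 4.

4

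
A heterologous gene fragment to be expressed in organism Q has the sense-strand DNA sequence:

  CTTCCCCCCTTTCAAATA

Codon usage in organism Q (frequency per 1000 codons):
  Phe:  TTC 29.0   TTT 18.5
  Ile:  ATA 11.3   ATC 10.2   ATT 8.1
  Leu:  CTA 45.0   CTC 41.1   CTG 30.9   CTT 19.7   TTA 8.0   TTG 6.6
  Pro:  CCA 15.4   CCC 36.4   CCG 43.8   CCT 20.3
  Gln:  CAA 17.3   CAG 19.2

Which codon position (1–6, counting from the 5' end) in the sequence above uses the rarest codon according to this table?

Codon 1 CTT (Leu): 19.7 per 1000.
Codon 2 CCC (Pro): 36.4 per 1000.
Codon 3 CCC (Pro): 36.4 per 1000.
Codon 4 TTT (Phe): 18.5 per 1000.
Codon 5 CAA (Gln): 17.3 per 1000.
Codon 6 ATA (Ile): 11.3 per 1000.
Lowest frequency is 11.3 at codon 6.

6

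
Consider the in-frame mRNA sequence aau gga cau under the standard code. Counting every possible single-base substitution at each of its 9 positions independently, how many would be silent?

5

Codon 1 (AAU, Asn): 1 synonymous substitution.
Codon 2 (GGA, Gly): 3 synonymous substitutions.
Codon 3 (CAU, His): 1 synonymous substitution.
Total: 1 + 3 + 1 = 5.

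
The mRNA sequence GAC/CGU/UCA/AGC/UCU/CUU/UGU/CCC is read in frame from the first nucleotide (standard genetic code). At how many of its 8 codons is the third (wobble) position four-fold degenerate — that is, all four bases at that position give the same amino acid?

Codon 1 GAC (Asp): third position 2-fold.
Codon 2 CGU (Arg): third position 4-fold.
Codon 3 UCA (Ser): third position 4-fold.
Codon 4 AGC (Ser): third position 2-fold.
Codon 5 UCU (Ser): third position 4-fold.
Codon 6 CUU (Leu): third position 4-fold.
Codon 7 UGU (Cys): third position 2-fold.
Codon 8 CCC (Pro): third position 4-fold.
Four-fold degenerate third positions: 5.

5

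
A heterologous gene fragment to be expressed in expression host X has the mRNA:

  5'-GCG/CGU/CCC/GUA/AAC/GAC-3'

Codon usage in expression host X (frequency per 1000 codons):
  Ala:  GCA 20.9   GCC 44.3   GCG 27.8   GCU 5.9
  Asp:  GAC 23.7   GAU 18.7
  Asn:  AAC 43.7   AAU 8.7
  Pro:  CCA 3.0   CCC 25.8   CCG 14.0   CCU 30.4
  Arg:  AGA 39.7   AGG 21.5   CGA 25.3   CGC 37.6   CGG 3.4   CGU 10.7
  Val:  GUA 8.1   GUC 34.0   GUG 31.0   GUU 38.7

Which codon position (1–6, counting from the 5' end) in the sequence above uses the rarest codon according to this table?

Codon 1 GCG (Ala): 27.8 per 1000.
Codon 2 CGU (Arg): 10.7 per 1000.
Codon 3 CCC (Pro): 25.8 per 1000.
Codon 4 GUA (Val): 8.1 per 1000.
Codon 5 AAC (Asn): 43.7 per 1000.
Codon 6 GAC (Asp): 23.7 per 1000.
Lowest frequency is 8.1 at codon 4.

4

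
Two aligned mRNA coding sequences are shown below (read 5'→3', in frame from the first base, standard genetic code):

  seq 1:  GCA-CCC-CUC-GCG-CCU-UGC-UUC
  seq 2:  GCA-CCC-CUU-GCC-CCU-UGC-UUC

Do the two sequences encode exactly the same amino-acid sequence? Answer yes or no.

yes

Codon 1: GCA Ala / GCA Ala — identical.
Codon 2: CCC Pro / CCC Pro — identical.
Codon 3: CUC Leu / CUU Leu — synonymous.
Codon 4: GCG Ala / GCC Ala — synonymous.
Codon 5: CCU Pro / CCU Pro — identical.
Codon 6: UGC Cys / UGC Cys — identical.
Codon 7: UUC Phe / UUC Phe — identical.
Nonsynonymous differences: 0 → same protein.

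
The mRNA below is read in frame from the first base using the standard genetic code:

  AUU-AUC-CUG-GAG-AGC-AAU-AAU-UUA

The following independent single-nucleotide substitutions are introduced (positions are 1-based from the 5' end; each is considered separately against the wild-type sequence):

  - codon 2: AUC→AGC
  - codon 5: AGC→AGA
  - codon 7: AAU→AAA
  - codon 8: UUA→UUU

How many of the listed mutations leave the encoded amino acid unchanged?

Codon 2: AUC (Ile) → AGC (Ser) — missense.
Codon 5: AGC (Ser) → AGA (Arg) — missense.
Codon 7: AAU (Asn) → AAA (Lys) — missense.
Codon 8: UUA (Leu) → UUU (Phe) — missense.
Synonymous: 0 of 4.

0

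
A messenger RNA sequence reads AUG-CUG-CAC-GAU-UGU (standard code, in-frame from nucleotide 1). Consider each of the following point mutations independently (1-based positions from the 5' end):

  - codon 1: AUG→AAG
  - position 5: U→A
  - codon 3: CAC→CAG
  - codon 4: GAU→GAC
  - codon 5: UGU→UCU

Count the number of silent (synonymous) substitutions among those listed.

1

Codon 1: AUG (Met) → AAG (Lys) — missense.
Codon 2: CUG (Leu) → CAG (Gln) — missense.
Codon 3: CAC (His) → CAG (Gln) — missense.
Codon 4: GAU (Asp) → GAC (Asp) — synonymous.
Codon 5: UGU (Cys) → UCU (Ser) — missense.
Synonymous: 1 of 5.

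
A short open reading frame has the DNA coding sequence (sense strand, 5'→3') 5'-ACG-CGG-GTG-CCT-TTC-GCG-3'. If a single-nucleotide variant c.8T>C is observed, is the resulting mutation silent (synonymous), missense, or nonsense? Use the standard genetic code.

Position 8 falls in codon 3: GTG → Val.
After the substitution the codon is GCG → Ala.
Val ≠ Ala, so this is a missense mutation.

missense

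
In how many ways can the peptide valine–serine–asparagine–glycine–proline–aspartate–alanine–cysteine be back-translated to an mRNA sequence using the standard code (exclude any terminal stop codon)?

12288

Val: 4 codons.
Ser: 6 codons.
Asn: 2 codons.
Gly: 4 codons.
Pro: 4 codons.
Asp: 2 codons.
Ala: 4 codons.
Cys: 2 codons.
4 × 6 × 2 × 4 × 4 × 2 × 4 × 2 = 12288.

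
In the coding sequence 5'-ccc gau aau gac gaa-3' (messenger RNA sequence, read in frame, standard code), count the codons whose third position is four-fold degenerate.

Codon 1 CCC (Pro): third position 4-fold.
Codon 2 GAU (Asp): third position 2-fold.
Codon 3 AAU (Asn): third position 2-fold.
Codon 4 GAC (Asp): third position 2-fold.
Codon 5 GAA (Glu): third position 2-fold.
Four-fold degenerate third positions: 1.

1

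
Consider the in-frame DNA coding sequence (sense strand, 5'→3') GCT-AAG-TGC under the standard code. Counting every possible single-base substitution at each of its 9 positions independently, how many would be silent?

Codon 1 (GCT, Ala): 3 synonymous substitutions.
Codon 2 (AAG, Lys): 1 synonymous substitution.
Codon 3 (TGC, Cys): 1 synonymous substitution.
Total: 3 + 1 + 1 = 5.

5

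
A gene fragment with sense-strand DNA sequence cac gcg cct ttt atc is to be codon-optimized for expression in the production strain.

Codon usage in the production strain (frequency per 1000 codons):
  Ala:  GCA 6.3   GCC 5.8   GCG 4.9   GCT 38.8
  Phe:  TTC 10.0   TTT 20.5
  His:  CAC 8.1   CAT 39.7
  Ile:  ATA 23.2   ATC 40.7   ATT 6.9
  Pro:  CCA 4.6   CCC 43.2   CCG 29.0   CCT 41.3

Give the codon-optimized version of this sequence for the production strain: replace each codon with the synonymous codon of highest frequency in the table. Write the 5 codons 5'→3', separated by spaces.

CAT GCT CCC TTT ATC

Codon 1 (His): best is CAT at 39.7.
Codon 2 (Ala): best is GCT at 38.8.
Codon 3 (Pro): best is CCC at 43.2.
Codon 4 (Phe): best is TTT at 20.5.
Codon 5 (Ile): best is ATC at 40.7.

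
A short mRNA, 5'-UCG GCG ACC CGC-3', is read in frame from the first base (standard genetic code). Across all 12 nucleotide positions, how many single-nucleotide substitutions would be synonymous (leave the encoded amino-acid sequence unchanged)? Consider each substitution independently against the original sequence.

Codon 1 (UCG, Ser): 3 synonymous substitutions.
Codon 2 (GCG, Ala): 3 synonymous substitutions.
Codon 3 (ACC, Thr): 3 synonymous substitutions.
Codon 4 (CGC, Arg): 3 synonymous substitutions.
Total: 3 + 3 + 3 + 3 = 12.

12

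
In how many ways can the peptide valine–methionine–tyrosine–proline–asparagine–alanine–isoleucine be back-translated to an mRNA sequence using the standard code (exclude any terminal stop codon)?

768

Val: 4 codons.
Met: 1 codon.
Tyr: 2 codons.
Pro: 4 codons.
Asn: 2 codons.
Ala: 4 codons.
Ile: 3 codons.
4 × 1 × 2 × 4 × 2 × 4 × 3 = 768.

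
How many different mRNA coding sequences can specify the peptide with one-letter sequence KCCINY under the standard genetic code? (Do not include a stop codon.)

Lys: 2 codons.
Cys: 2 codons.
Cys: 2 codons.
Ile: 3 codons.
Asn: 2 codons.
Tyr: 2 codons.
2 × 2 × 2 × 3 × 2 × 2 = 96.

96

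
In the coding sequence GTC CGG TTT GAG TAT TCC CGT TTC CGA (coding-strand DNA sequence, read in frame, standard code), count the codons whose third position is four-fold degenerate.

Codon 1 GTC (Val): third position 4-fold.
Codon 2 CGG (Arg): third position 4-fold.
Codon 3 TTT (Phe): third position 2-fold.
Codon 4 GAG (Glu): third position 2-fold.
Codon 5 TAT (Tyr): third position 2-fold.
Codon 6 TCC (Ser): third position 4-fold.
Codon 7 CGT (Arg): third position 4-fold.
Codon 8 TTC (Phe): third position 2-fold.
Codon 9 CGA (Arg): third position 4-fold.
Four-fold degenerate third positions: 5.

5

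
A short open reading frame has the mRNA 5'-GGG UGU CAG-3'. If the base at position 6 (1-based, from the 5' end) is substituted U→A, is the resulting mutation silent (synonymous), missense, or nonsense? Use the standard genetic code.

nonsense

Position 6 falls in codon 2: UGU → Cys.
After the substitution the codon is UGA → Stop.
The new codon is a stop codon, so this is a nonsense mutation.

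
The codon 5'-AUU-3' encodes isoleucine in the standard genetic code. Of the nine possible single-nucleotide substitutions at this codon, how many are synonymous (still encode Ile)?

2

Position 1: none → 0 synonymous.
Position 2: none → 0 synonymous.
Position 3: AUC, AUA → 2 synonymous.
Total: 0 + 0 + 2 = 2.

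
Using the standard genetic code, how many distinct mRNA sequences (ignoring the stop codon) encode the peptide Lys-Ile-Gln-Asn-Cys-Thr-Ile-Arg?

3456

Lys: 2 codons.
Ile: 3 codons.
Gln: 2 codons.
Asn: 2 codons.
Cys: 2 codons.
Thr: 4 codons.
Ile: 3 codons.
Arg: 6 codons.
2 × 3 × 2 × 2 × 2 × 4 × 3 × 6 = 3456.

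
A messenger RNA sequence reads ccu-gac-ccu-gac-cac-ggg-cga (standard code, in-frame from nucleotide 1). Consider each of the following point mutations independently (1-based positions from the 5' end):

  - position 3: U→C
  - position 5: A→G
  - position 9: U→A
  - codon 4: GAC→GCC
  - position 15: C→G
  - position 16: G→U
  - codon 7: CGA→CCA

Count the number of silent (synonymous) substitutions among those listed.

Codon 1: CCU (Pro) → CCC (Pro) — synonymous.
Codon 2: GAC (Asp) → GGC (Gly) — missense.
Codon 3: CCU (Pro) → CCA (Pro) — synonymous.
Codon 4: GAC (Asp) → GCC (Ala) — missense.
Codon 5: CAC (His) → CAG (Gln) — missense.
Codon 6: GGG (Gly) → UGG (Trp) — missense.
Codon 7: CGA (Arg) → CCA (Pro) — missense.
Synonymous: 2 of 7.

2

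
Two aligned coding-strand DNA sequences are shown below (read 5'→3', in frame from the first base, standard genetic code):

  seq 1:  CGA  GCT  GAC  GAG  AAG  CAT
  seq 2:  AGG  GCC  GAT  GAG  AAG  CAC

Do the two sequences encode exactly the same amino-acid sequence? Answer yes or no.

Codon 1: CGA Arg / AGG Arg — synonymous.
Codon 2: GCT Ala / GCC Ala — synonymous.
Codon 3: GAC Asp / GAT Asp — synonymous.
Codon 4: GAG Glu / GAG Glu — identical.
Codon 5: AAG Lys / AAG Lys — identical.
Codon 6: CAT His / CAC His — synonymous.
Nonsynonymous differences: 0 → same protein.

yes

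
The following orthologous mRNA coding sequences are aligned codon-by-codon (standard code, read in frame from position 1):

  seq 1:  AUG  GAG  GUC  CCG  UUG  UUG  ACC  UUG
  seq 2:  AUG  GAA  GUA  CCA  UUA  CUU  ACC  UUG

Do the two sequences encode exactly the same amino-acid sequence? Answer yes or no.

yes

Codon 1: AUG Met / AUG Met — identical.
Codon 2: GAG Glu / GAA Glu — synonymous.
Codon 3: GUC Val / GUA Val — synonymous.
Codon 4: CCG Pro / CCA Pro — synonymous.
Codon 5: UUG Leu / UUA Leu — synonymous.
Codon 6: UUG Leu / CUU Leu — synonymous.
Codon 7: ACC Thr / ACC Thr — identical.
Codon 8: UUG Leu / UUG Leu — identical.
Nonsynonymous differences: 0 → same protein.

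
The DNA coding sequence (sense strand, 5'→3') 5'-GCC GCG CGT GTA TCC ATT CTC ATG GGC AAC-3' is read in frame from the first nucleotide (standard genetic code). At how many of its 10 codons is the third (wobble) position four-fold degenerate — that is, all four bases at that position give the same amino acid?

7

Codon 1 GCC (Ala): third position 4-fold.
Codon 2 GCG (Ala): third position 4-fold.
Codon 3 CGT (Arg): third position 4-fold.
Codon 4 GTA (Val): third position 4-fold.
Codon 5 TCC (Ser): third position 4-fold.
Codon 6 ATT (Ile): third position 3-fold.
Codon 7 CTC (Leu): third position 4-fold.
Codon 8 ATG (Met): third position 1-fold.
Codon 9 GGC (Gly): third position 4-fold.
Codon 10 AAC (Asn): third position 2-fold.
Four-fold degenerate third positions: 7.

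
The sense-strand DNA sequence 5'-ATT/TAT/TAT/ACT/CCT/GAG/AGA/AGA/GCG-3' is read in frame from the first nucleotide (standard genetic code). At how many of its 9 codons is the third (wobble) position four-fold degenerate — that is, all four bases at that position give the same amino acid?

Codon 1 ATT (Ile): third position 3-fold.
Codon 2 TAT (Tyr): third position 2-fold.
Codon 3 TAT (Tyr): third position 2-fold.
Codon 4 ACT (Thr): third position 4-fold.
Codon 5 CCT (Pro): third position 4-fold.
Codon 6 GAG (Glu): third position 2-fold.
Codon 7 AGA (Arg): third position 2-fold.
Codon 8 AGA (Arg): third position 2-fold.
Codon 9 GCG (Ala): third position 4-fold.
Four-fold degenerate third positions: 3.

3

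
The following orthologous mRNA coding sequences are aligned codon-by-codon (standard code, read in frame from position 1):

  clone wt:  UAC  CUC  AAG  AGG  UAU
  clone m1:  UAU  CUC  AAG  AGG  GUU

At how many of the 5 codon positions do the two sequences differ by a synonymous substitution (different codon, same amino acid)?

1

Codon 1: UAC Tyr / UAU Tyr — synonymous.
Codon 2: CUC Leu / CUC Leu — identical.
Codon 3: AAG Lys / AAG Lys — identical.
Codon 4: AGG Arg / AGG Arg — identical.
Codon 5: UAU Tyr / GUU Val — nonsynonymous.
Synonymous differences: 1.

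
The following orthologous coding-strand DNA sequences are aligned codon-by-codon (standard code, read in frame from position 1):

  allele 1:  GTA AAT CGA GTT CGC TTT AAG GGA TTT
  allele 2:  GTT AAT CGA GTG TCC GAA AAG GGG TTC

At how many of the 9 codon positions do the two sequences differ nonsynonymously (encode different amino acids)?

Codon 1: GTA Val / GTT Val — synonymous.
Codon 2: AAT Asn / AAT Asn — identical.
Codon 3: CGA Arg / CGA Arg — identical.
Codon 4: GTT Val / GTG Val — synonymous.
Codon 5: CGC Arg / TCC Ser — nonsynonymous.
Codon 6: TTT Phe / GAA Glu — nonsynonymous.
Codon 7: AAG Lys / AAG Lys — identical.
Codon 8: GGA Gly / GGG Gly — synonymous.
Codon 9: TTT Phe / TTC Phe — synonymous.
Nonsynonymous differences: 2.

2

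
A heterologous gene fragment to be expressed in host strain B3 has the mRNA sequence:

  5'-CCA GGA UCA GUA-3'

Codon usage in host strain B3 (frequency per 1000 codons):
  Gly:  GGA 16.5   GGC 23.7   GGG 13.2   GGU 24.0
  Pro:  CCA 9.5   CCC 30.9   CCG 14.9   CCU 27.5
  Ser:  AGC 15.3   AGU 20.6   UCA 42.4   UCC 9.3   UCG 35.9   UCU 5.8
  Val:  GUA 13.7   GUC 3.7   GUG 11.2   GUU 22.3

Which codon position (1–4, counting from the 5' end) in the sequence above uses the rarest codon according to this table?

Codon 1 CCA (Pro): 9.5 per 1000.
Codon 2 GGA (Gly): 16.5 per 1000.
Codon 3 UCA (Ser): 42.4 per 1000.
Codon 4 GUA (Val): 13.7 per 1000.
Lowest frequency is 9.5 at codon 1.

1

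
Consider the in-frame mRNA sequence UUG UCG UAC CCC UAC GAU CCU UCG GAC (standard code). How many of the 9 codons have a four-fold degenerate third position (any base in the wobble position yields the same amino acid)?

Codon 1 UUG (Leu): third position 2-fold.
Codon 2 UCG (Ser): third position 4-fold.
Codon 3 UAC (Tyr): third position 2-fold.
Codon 4 CCC (Pro): third position 4-fold.
Codon 5 UAC (Tyr): third position 2-fold.
Codon 6 GAU (Asp): third position 2-fold.
Codon 7 CCU (Pro): third position 4-fold.
Codon 8 UCG (Ser): third position 4-fold.
Codon 9 GAC (Asp): third position 2-fold.
Four-fold degenerate third positions: 4.

4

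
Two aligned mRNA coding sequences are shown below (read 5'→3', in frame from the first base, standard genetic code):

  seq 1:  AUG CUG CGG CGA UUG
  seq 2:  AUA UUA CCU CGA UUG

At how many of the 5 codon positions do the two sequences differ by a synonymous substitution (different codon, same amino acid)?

Codon 1: AUG Met / AUA Ile — nonsynonymous.
Codon 2: CUG Leu / UUA Leu — synonymous.
Codon 3: CGG Arg / CCU Pro — nonsynonymous.
Codon 4: CGA Arg / CGA Arg — identical.
Codon 5: UUG Leu / UUG Leu — identical.
Synonymous differences: 1.

1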